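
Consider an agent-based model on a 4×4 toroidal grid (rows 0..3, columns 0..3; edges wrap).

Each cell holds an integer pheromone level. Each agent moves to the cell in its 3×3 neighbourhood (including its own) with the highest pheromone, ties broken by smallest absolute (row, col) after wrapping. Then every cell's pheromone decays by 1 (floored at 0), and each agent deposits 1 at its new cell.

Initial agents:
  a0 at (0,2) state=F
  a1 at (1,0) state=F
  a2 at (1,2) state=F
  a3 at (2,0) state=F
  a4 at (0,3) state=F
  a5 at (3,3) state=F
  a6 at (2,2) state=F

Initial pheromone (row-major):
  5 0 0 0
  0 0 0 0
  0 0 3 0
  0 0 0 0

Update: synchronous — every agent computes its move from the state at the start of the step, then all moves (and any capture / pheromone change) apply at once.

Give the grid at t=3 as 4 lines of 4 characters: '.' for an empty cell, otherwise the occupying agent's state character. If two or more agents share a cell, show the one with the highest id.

F...
....
..F.
....

t=1: a0@(0,1) a1@(0,0) a2@(2,2) a3@(1,0) a4@(0,0) a5@(0,0) a6@(2,2) | pheromone: 7 1 0 0 / 1 0 0 0 / 0 0 4 0 / 0 0 0 0
t=2: a0@(0,0) a1@(0,0) a2@(2,2) a3@(0,0) a4@(0,0) a5@(0,0) a6@(2,2) | pheromone: 11 0 0 0 / 0 0 0 0 / 0 0 5 0 / 0 0 0 0
t=3: a0@(0,0) a1@(0,0) a2@(2,2) a3@(0,0) a4@(0,0) a5@(0,0) a6@(2,2) | pheromone: 15 0 0 0 / 0 0 0 0 / 0 0 6 0 / 0 0 0 0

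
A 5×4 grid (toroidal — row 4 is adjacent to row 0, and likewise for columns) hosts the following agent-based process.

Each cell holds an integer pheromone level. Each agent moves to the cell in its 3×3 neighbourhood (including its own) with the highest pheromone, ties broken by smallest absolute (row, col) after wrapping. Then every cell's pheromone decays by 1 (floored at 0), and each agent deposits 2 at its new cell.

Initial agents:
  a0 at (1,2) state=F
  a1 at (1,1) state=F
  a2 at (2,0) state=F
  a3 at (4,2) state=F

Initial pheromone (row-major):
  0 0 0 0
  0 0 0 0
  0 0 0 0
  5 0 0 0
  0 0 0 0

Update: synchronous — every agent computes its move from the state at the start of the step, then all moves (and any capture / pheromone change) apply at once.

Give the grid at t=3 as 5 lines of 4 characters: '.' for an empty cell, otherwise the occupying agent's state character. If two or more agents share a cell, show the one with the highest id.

t=1: a0@(0,1) a1@(0,0) a2@(3,0) a3@(0,1) | pheromone: 2 4 0 0 / 0 0 0 0 / 0 0 0 0 / 6 0 0 0 / 0 0 0 0
t=2: a0@(0,1) a1@(0,1) a2@(3,0) a3@(0,1) | pheromone: 1 9 0 0 / 0 0 0 0 / 0 0 0 0 / 7 0 0 0 / 0 0 0 0
t=3: a0@(0,1) a1@(0,1) a2@(3,0) a3@(0,1) | pheromone: 0 14 0 0 / 0 0 0 0 / 0 0 0 0 / 8 0 0 0 / 0 0 0 0

.F..
....
....
F...
....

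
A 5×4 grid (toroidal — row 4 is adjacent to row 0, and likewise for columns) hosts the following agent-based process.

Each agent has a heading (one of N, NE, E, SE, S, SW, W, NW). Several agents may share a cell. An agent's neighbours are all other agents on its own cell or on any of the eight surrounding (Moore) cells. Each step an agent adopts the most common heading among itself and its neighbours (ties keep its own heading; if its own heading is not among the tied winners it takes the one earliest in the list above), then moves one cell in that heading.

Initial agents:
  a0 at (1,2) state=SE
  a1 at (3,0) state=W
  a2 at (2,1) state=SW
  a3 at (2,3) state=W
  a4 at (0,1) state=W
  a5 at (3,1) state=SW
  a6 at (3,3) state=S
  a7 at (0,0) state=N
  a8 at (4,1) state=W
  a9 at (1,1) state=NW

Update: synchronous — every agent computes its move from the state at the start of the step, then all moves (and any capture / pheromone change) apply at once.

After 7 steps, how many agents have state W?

t=1: a0@(1,1):W a1@(3,3):W a2@(3,0):SW a3@(2,2):W a4@(0,0):W a5@(4,0):SW a6@(3,2):W a7@(0,3):W a8@(4,0):W a9@(0,0):NW
t=2: a0@(1,0):W a1@(3,2):W a2@(4,3):SW a3@(2,1):W a4@(0,3):W a5@(4,3):W a6@(3,1):W a7@(0,2):W a8@(4,3):W a9@(0,3):W
t=3: a0@(1,3):W a1@(3,1):W a2@(4,2):W a3@(2,0):W a4@(0,2):W a5@(4,2):W a6@(3,0):W a7@(0,1):W a8@(4,2):W a9@(0,2):W
t=4: a0@(1,2):W a1@(3,0):W a2@(4,1):W a3@(2,3):W a4@(0,1):W a5@(4,1):W a6@(3,3):W a7@(0,0):W a8@(4,1):W a9@(0,1):W
t=5: a0@(1,1):W a1@(3,3):W a2@(4,0):W a3@(2,2):W a4@(0,0):W a5@(4,0):W a6@(3,2):W a7@(0,3):W a8@(4,0):W a9@(0,0):W
t=6: a0@(1,0):W a1@(3,2):W a2@(4,3):W a3@(2,1):W a4@(0,3):W a5@(4,3):W a6@(3,1):W a7@(0,2):W a8@(4,3):W a9@(0,3):W
t=7: a0@(1,3):W a1@(3,1):W a2@(4,2):W a3@(2,0):W a4@(0,2):W a5@(4,2):W a6@(3,0):W a7@(0,1):W a8@(4,2):W a9@(0,2):W

10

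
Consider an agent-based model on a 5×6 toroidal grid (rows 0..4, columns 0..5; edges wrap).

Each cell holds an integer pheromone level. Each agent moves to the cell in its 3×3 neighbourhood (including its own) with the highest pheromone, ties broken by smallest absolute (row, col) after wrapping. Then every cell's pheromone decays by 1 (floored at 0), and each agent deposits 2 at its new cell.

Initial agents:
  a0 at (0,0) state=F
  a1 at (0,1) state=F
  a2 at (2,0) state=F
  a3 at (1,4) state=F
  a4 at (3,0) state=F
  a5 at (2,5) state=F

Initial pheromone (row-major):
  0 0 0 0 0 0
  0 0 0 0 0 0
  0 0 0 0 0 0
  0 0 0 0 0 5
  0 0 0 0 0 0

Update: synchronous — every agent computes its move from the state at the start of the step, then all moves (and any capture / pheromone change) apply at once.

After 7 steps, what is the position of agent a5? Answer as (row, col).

t=1: a0@(0,0) a1@(0,0) a2@(3,5) a3@(0,3) a4@(3,5) a5@(3,5) | pheromone: 4 0 0 2 0 0 / 0 0 0 0 0 0 / 0 0 0 0 0 0 / 0 0 0 0 0 10 / 0 0 0 0 0 0
t=2: a0@(0,0) a1@(0,0) a2@(3,5) a3@(0,3) a4@(3,5) a5@(3,5) | pheromone: 7 0 0 3 0 0 / 0 0 0 0 0 0 / 0 0 0 0 0 0 / 0 0 0 0 0 15 / 0 0 0 0 0 0
t=3: a0@(0,0) a1@(0,0) a2@(3,5) a3@(0,3) a4@(3,5) a5@(3,5) | pheromone: 10 0 0 4 0 0 / 0 0 0 0 0 0 / 0 0 0 0 0 0 / 0 0 0 0 0 20 / 0 0 0 0 0 0
t=4: a0@(0,0) a1@(0,0) a2@(3,5) a3@(0,3) a4@(3,5) a5@(3,5) | pheromone: 13 0 0 5 0 0 / 0 0 0 0 0 0 / 0 0 0 0 0 0 / 0 0 0 0 0 25 / 0 0 0 0 0 0
t=5: a0@(0,0) a1@(0,0) a2@(3,5) a3@(0,3) a4@(3,5) a5@(3,5) | pheromone: 16 0 0 6 0 0 / 0 0 0 0 0 0 / 0 0 0 0 0 0 / 0 0 0 0 0 30 / 0 0 0 0 0 0
t=6: a0@(0,0) a1@(0,0) a2@(3,5) a3@(0,3) a4@(3,5) a5@(3,5) | pheromone: 19 0 0 7 0 0 / 0 0 0 0 0 0 / 0 0 0 0 0 0 / 0 0 0 0 0 35 / 0 0 0 0 0 0
t=7: a0@(0,0) a1@(0,0) a2@(3,5) a3@(0,3) a4@(3,5) a5@(3,5) | pheromone: 22 0 0 8 0 0 / 0 0 0 0 0 0 / 0 0 0 0 0 0 / 0 0 0 0 0 40 / 0 0 0 0 0 0

(3, 5)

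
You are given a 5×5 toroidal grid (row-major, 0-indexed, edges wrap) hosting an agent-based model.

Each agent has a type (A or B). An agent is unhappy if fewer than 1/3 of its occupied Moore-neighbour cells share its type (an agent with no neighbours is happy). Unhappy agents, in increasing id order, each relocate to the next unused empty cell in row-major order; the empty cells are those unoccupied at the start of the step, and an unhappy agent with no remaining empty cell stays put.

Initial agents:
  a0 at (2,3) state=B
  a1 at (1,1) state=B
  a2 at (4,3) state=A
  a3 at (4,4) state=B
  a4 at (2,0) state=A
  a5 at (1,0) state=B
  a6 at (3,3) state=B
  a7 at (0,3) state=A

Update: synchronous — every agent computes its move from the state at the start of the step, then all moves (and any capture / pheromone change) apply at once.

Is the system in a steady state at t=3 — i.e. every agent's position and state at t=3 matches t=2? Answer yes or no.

yes

t=1: a0@(2,3):B a1@(1,1):B a2@(4,3):A a3@(4,4):B a4@(0,0):A a5@(1,0):B a6@(3,3):B a7@(0,3):A
t=2: a0@(2,3):B a1@(1,1):B a2@(4,3):A a3@(0,1):B a4@(0,2):A a5@(1,0):B a6@(3,3):B a7@(0,3):A
t=3: (unchanged — steady state)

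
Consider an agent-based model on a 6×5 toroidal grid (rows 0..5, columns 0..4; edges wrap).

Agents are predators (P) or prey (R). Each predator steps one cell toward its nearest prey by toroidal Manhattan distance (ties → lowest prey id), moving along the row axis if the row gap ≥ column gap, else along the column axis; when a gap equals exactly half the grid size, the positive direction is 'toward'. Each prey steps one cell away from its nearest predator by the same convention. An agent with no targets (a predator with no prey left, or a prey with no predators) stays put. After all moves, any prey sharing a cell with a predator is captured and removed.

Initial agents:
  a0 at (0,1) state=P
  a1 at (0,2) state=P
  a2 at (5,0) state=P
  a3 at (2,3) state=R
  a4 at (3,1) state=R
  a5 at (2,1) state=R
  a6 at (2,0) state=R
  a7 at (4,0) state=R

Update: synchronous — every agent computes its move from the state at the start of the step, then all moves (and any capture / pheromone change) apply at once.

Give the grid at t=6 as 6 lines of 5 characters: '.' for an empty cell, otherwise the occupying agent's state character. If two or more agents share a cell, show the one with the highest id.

t=1: a0@(1,1):P a1@(1,2):P a2@(4,0):P a3@(3,3):R a4@(2,1):R a5@(3,1):R a6@(3,0):R a7@(3,0):R
t=2: a0@(2,1):P a1@(2,2):P a2@(3,0):P a3@(4,3):R a4@(3,1):R a5@(4,1):R a6@(2,0):R a7@(2,0):R
t=3: a0@(3,1):P a1@(3,2):P a2@(3,1):P a3@(5,3):R a4@(4,1):R a5@(5,1):R a6@(2,4):R a7@(2,4):R
t=4: a0@(4,1):P a1@(4,2):P a2@(4,1):P a3@(0,3):R a4@(5,1):R a5@(0,1):R a6@(2,3):R a7@(2,3):R
t=5: a0@(5,1):P a1@(5,2):P a2@(5,1):P a3@(1,3):R a4@(0,1):R a5@(1,1):R a6@(1,3):R a7@(1,3):R
t=6: a0@(0,1):P a1@(0,2):P a2@(0,1):P a3@(2,3):R a4@(1,1):R a5@(2,1):R a6@(2,3):R a7@(2,3):R

.PP..
.R...
.R.R.
.....
.....
.....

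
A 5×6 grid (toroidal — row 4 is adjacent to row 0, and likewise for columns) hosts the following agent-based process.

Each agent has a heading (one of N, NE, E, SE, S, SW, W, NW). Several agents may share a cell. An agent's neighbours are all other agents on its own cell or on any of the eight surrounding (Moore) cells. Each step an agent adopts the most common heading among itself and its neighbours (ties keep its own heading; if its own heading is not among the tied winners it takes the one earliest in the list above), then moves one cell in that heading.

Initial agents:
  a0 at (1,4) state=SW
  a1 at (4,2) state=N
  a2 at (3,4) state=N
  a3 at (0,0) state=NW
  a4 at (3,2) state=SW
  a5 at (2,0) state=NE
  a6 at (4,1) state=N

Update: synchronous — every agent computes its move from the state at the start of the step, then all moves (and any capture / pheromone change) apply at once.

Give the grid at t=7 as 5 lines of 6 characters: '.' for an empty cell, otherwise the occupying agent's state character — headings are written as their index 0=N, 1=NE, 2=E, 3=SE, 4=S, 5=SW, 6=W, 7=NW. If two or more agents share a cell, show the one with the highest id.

t=1: a0@(2,3):SW a1@(3,2):N a2@(2,4):N a3@(4,5):NW a4@(2,2):N a5@(1,1):NE a6@(3,1):N
t=2: a0@(1,3):N a1@(2,2):N a2@(1,4):N a3@(3,4):NW a4@(1,2):N a5@(0,2):NE a6@(2,1):N
t=3: a0@(0,3):N a1@(1,2):N a2@(0,4):N a3@(2,3):NW a4@(0,2):N a5@(4,2):N a6@(1,1):N
t=4: a0@(4,3):N a1@(0,2):N a2@(4,4):N a3@(1,2):NW a4@(4,2):N a5@(3,2):N a6@(0,1):N
t=5: a0@(3,3):N a1@(4,2):N a2@(3,4):N a3@(0,2):N a4@(3,2):N a5@(2,2):N a6@(4,1):N
t=6: a0@(2,3):N a1@(3,2):N a2@(2,4):N a3@(4,2):N a4@(2,2):N a5@(1,2):N a6@(3,1):N
t=7: a0@(1,3):N a1@(2,2):N a2@(1,4):N a3@(3,2):N a4@(1,2):N a5@(0,2):N a6@(2,1):N

..0...
..000.
.00...
..0...
......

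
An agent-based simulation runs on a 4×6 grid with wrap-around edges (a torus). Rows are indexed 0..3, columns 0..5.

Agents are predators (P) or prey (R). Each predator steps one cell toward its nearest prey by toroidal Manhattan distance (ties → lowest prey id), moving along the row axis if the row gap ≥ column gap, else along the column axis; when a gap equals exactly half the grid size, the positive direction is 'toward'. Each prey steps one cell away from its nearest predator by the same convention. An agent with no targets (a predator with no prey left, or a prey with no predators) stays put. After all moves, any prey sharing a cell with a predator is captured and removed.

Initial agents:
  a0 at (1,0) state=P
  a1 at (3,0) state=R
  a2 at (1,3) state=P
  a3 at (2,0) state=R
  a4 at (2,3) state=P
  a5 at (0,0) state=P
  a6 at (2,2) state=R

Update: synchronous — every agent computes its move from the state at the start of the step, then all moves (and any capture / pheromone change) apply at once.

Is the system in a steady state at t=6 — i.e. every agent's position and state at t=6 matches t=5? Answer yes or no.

yes

t=1: a0@(2,0):P a2@(2,3):P a4@(2,2):P a5@(3,0):P a6@(2,1):R
t=2: a0@(2,1):P a2@(2,2):P a4@(2,1):P a5@(2,0):P
t=3: (unchanged — steady state)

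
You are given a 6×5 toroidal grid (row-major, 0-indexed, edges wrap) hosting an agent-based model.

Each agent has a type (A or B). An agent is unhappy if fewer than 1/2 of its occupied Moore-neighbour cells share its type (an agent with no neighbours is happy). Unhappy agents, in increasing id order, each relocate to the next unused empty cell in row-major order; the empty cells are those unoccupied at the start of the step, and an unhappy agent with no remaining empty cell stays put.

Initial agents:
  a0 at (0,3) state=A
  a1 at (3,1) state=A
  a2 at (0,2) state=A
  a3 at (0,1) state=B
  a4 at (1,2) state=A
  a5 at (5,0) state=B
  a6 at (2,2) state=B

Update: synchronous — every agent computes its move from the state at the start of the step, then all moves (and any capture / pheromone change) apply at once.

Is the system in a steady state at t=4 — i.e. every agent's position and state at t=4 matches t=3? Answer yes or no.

t=1: a0@(0,3):A a1@(0,0):A a2@(0,2):A a3@(0,4):B a4@(1,2):A a5@(5,0):B a6@(1,0):B
t=2: a0@(0,3):A a1@(0,1):A a2@(0,2):A a3@(0,4):B a4@(1,2):A a5@(5,0):B a6@(1,0):B
t=3: (unchanged — steady state)

yes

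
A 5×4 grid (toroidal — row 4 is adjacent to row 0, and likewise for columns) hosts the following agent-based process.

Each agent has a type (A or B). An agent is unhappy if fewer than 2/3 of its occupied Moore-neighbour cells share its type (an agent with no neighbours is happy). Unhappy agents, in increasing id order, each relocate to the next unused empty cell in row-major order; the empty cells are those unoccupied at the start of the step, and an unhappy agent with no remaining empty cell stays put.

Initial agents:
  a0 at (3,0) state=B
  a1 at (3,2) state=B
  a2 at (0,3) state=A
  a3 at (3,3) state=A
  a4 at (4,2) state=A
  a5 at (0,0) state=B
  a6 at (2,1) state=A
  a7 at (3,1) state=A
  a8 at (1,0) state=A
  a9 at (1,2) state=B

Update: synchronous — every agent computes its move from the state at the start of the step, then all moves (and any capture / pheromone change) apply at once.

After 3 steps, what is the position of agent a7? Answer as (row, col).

(2, 3)

t=1: a0@(0,1):B a1@(0,2):B a2@(1,1):A a3@(1,3):A a4@(4,2):A a5@(2,0):B a6@(2,2):A a7@(2,3):A a8@(1,0):A a9@(4,0):B
t=2: a0@(0,0):B a1@(0,3):B a2@(1,2):A a3@(2,1):A a4@(3,0):A a5@(3,1):B a6@(2,2):A a7@(2,3):A a8@(3,2):A a9@(4,0):B
t=3: a0@(0,0):B a1@(0,3):B a2@(1,2):A a3@(2,1):A a4@(0,1):A a5@(0,2):B a6@(2,2):A a7@(2,3):A a8@(3,2):A a9@(4,0):B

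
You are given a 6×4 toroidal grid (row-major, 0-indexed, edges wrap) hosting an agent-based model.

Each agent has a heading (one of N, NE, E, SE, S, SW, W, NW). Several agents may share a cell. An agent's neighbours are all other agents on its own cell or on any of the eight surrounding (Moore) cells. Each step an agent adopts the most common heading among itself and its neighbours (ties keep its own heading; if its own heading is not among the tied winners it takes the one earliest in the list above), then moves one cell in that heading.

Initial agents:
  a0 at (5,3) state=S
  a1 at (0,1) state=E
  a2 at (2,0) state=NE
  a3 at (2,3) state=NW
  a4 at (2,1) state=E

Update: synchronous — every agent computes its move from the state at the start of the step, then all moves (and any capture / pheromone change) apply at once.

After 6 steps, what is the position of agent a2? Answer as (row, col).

(1, 2)

t=1: a0@(0,3):S a1@(0,2):E a2@(1,1):NE a3@(1,2):NW a4@(2,2):E
t=2: a0@(1,3):S a1@(0,3):E a2@(1,2):E a3@(1,3):E a4@(2,3):E
t=3: a0@(1,0):E a1@(0,0):E a2@(1,3):E a3@(1,0):E a4@(2,0):E
t=4: a0@(1,1):E a1@(0,1):E a2@(1,0):E a3@(1,1):E a4@(2,1):E
t=5: a0@(1,2):E a1@(0,2):E a2@(1,1):E a3@(1,2):E a4@(2,2):E
t=6: a0@(1,3):E a1@(0,3):E a2@(1,2):E a3@(1,3):E a4@(2,3):E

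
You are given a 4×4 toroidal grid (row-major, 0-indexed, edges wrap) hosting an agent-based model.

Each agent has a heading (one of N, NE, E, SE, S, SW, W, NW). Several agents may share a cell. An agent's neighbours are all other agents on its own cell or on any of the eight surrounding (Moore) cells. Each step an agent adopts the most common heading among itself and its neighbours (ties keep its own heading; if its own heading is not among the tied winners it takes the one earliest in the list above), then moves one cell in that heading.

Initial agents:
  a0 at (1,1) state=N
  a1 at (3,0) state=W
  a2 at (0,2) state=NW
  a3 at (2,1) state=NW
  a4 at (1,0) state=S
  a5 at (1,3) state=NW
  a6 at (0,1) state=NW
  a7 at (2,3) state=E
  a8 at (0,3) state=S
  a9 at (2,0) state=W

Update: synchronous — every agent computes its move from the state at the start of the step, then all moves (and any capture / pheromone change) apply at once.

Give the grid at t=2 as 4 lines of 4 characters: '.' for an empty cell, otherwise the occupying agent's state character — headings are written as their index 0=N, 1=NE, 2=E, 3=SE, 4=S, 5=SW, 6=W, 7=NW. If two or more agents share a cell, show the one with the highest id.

t=1: a0@(0,0):NW a1@(3,3):W a2@(3,1):NW a3@(2,0):W a4@(0,3):NW a5@(0,2):NW a6@(3,0):NW a7@(2,2):W a8@(1,3):S a9@(2,3):W
t=2: a0@(3,3):NW a1@(3,2):W a2@(2,0):NW a3@(2,3):W a4@(3,2):NW a5@(3,1):NW a6@(2,3):NW a7@(2,1):W a8@(1,2):W a9@(2,2):W

....
..6.
7667
.777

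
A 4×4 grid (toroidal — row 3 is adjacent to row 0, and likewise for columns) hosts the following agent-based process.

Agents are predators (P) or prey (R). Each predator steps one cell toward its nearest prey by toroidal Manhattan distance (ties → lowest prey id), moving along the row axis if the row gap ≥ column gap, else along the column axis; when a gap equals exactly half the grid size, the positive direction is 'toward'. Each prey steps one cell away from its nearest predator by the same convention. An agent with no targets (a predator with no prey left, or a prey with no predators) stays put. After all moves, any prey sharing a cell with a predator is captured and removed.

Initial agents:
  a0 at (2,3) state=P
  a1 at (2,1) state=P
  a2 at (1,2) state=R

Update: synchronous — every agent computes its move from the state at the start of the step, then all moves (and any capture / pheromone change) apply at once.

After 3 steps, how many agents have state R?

t=1: a0@(1,3):P a1@(1,1):P a2@(0,2):R
t=2: a0@(0,3):P a1@(0,1):P a2@(3,2):R
t=3: a0@(3,3):P a1@(3,1):P a2@(2,2):R

1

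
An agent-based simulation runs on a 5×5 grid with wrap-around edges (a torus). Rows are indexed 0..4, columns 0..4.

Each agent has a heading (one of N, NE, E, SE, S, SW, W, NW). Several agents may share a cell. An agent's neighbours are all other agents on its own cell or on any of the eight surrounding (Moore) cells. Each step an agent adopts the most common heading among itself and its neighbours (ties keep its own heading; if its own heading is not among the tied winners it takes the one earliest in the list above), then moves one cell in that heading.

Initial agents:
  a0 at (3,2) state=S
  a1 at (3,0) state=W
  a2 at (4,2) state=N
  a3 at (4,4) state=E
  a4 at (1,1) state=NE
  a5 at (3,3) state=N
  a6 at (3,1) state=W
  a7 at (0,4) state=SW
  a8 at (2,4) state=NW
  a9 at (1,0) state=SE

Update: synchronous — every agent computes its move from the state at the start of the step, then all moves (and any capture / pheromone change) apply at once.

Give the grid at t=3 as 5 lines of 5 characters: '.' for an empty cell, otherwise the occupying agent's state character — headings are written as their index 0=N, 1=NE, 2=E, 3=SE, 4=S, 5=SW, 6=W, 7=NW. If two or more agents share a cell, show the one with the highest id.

t=1: a0@(2,2):N a1@(3,4):W a2@(3,2):N a3@(4,0):E a4@(0,2):NE a5@(2,3):N a6@(3,0):W a7@(1,3):SW a8@(1,3):NW a9@(2,1):SE
t=2: a0@(1,2):N a1@(3,3):W a2@(2,2):N a3@(4,4):W a4@(4,3):NE a5@(1,3):N a6@(3,4):W a7@(0,3):N a8@(0,3):N a9@(1,1):N
t=3: a0@(0,2):N a1@(3,2):W a2@(1,2):N a3@(4,3):W a4@(4,2):W a5@(0,3):N a6@(3,3):W a7@(4,3):N a8@(4,3):N a9@(0,1):N

.000.
..0..
.....
..66.
..60.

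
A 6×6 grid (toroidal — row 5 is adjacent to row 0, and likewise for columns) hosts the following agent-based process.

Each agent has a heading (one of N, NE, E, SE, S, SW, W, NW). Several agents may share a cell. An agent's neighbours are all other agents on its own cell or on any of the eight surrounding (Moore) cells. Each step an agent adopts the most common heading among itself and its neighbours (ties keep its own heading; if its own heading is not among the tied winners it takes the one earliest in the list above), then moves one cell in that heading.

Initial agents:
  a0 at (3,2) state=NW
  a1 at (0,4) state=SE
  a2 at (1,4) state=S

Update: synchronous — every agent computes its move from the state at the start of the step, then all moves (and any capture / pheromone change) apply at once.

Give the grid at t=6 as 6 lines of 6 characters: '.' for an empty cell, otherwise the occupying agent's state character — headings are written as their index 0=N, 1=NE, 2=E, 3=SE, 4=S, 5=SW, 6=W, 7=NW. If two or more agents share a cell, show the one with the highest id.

t=1: a0@(2,1):NW a1@(1,5):SE a2@(2,4):S
t=2: a0@(1,0):NW a1@(2,0):SE a2@(3,4):S
t=3: a0@(0,5):NW a1@(3,1):SE a2@(4,4):S
t=4: a0@(5,4):NW a1@(4,2):SE a2@(5,4):S
t=5: a0@(4,3):NW a1@(5,3):SE a2@(0,4):S
t=6: a0@(3,2):NW a1@(0,4):SE a2@(1,4):S

....3.
....4.
......
..7...
......
......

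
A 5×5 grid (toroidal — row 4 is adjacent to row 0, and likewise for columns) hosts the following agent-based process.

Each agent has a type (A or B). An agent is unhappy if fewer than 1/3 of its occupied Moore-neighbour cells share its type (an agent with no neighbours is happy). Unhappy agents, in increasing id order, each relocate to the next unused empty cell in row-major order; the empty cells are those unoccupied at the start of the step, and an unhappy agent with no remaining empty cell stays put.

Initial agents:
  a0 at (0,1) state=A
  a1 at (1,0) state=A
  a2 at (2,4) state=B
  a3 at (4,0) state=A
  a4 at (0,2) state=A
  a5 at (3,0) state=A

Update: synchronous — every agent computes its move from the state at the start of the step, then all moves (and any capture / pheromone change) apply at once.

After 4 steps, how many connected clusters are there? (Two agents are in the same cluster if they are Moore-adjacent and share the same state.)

2

t=1: a0@(0,1):A a1@(1,0):A a2@(0,0):B a3@(4,0):A a4@(0,2):A a5@(3,0):A
t=2: a0@(0,1):A a1@(1,0):A a2@(0,3):B a3@(4,0):A a4@(0,2):A a5@(3,0):A
t=3: a0@(0,1):A a1@(1,0):A a2@(0,0):B a3@(4,0):A a4@(0,2):A a5@(3,0):A
t=4: a0@(0,1):A a1@(1,0):A a2@(0,3):B a3@(4,0):A a4@(0,2):A a5@(3,0):A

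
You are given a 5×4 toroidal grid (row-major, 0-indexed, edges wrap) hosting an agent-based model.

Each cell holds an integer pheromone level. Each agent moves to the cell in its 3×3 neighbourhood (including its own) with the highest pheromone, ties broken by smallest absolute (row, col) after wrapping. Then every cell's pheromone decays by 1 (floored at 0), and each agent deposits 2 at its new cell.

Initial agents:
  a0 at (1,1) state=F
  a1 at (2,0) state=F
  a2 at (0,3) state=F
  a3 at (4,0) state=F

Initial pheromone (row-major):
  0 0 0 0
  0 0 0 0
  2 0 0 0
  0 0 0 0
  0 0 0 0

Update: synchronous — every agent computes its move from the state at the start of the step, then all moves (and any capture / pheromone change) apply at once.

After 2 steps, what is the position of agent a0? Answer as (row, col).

(2, 0)

t=1: a0@(2,0) a1@(2,0) a2@(0,0) a3@(0,0) | pheromone: 4 0 0 0 / 0 0 0 0 / 5 0 0 0 / 0 0 0 0 / 0 0 0 0
t=2: a0@(2,0) a1@(2,0) a2@(0,0) a3@(0,0) | pheromone: 7 0 0 0 / 0 0 0 0 / 8 0 0 0 / 0 0 0 0 / 0 0 0 0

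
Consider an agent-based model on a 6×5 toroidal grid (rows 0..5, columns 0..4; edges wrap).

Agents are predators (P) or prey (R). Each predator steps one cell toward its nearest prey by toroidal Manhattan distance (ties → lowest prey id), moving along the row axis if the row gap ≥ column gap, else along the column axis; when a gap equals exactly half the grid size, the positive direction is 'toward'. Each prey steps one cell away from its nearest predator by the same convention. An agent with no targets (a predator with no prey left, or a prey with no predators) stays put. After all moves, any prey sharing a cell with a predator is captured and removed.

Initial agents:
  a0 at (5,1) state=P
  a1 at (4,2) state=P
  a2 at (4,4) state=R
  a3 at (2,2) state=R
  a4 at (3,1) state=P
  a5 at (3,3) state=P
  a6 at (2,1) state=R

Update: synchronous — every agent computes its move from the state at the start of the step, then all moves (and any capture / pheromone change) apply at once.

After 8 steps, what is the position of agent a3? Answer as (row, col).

(0, 2)

t=1: a0@(5,0):P a1@(4,3):P a2@(4,0):R a3@(1,2):R a4@(2,1):P a5@(4,3):P a6@(1,1):R
t=2: a0@(4,0):P a1@(4,4):P a2@(3,0):R a3@(0,2):R a4@(1,1):P a5@(4,4):P a6@(0,1):R
t=3: a0@(3,0):P a1@(3,4):P a2@(2,0):R a3@(5,2):R a4@(0,1):P a5@(3,4):P a6@(5,1):R
t=4: a0@(2,0):P a1@(2,4):P a2@(1,0):R a3@(4,2):R a4@(5,1):P a5@(2,4):P a6@(4,1):R
t=5: a0@(1,0):P a1@(1,4):P a2@(0,0):R a3@(3,2):R a4@(4,1):P a5@(1,4):P a6@(3,1):R
t=6: a0@(0,0):P a1@(0,4):P a2@(5,0):R a3@(2,2):R a4@(3,1):P a5@(0,4):P a6@(2,1):R
t=7: a0@(5,0):P a1@(5,4):P a2@(4,0):R a3@(1,2):R a4@(2,1):P a5@(5,4):P a6@(1,1):R
t=8: a0@(4,0):P a1@(4,4):P a2@(3,0):R a3@(0,2):R a4@(1,1):P a5@(4,4):P a6@(0,1):R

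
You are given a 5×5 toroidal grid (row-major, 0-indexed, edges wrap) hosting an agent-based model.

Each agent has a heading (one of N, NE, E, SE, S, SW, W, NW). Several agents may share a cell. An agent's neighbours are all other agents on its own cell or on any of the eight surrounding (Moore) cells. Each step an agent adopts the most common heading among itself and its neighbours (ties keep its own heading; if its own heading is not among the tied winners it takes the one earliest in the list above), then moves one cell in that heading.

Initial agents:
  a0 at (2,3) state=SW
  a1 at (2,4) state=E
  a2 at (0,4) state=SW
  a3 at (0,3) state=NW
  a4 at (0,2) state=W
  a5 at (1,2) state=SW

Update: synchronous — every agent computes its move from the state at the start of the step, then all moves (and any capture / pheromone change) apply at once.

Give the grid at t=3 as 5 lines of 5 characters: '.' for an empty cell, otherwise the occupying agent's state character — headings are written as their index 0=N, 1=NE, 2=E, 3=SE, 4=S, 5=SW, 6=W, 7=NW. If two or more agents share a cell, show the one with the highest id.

t=1: a0@(3,2):SW a1@(2,0):E a2@(1,3):SW a3@(1,2):SW a4@(0,1):W a5@(2,1):SW
t=2: a0@(4,1):SW a1@(2,1):E a2@(2,2):SW a3@(2,1):SW a4@(0,0):W a5@(3,0):SW
t=3: a0@(0,0):SW a1@(3,0):SW a2@(3,1):SW a3@(3,0):SW a4@(0,4):W a5@(4,4):SW

5...6
.....
.....
55...
....5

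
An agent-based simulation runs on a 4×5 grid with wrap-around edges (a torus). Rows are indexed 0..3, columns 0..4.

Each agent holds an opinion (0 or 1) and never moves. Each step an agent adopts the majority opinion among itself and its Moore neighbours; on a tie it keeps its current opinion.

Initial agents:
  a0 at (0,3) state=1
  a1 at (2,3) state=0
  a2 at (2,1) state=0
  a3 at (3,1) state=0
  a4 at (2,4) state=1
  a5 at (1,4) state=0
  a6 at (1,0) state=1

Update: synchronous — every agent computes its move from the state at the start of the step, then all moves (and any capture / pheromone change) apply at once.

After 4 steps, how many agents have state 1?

t=1: a0@(0,3):1 a1@(2,3):0 a2@(2,1):0 a3@(3,1):0 a4@(2,4):1 a5@(1,4):1 a6@(1,0):1
t=2: a0@(0,3):1 a1@(2,3):1 a2@(2,1):0 a3@(3,1):0 a4@(2,4):1 a5@(1,4):1 a6@(1,0):1
t=3: (unchanged — steady state)

5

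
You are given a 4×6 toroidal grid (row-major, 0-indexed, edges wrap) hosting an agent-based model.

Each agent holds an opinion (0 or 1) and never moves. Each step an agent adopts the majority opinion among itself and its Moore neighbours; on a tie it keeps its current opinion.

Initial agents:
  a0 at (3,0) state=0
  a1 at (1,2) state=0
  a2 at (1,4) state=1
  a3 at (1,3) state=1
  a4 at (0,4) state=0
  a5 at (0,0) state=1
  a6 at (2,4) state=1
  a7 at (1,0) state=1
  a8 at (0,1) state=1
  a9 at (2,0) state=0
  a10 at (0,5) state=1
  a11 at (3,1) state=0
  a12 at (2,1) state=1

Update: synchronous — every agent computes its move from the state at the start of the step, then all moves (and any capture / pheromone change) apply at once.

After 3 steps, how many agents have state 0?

3

t=1: a0@(3,0):1 a1@(1,2):1 a2@(1,4):1 a3@(1,3):1 a4@(0,4):1 a5@(0,0):1 a6@(2,4):1 a7@(1,0):1 a8@(0,1):1 a9@(2,0):0 a10@(0,5):1 a11@(3,1):0 a12@(2,1):0
t=2: (unchanged — steady state)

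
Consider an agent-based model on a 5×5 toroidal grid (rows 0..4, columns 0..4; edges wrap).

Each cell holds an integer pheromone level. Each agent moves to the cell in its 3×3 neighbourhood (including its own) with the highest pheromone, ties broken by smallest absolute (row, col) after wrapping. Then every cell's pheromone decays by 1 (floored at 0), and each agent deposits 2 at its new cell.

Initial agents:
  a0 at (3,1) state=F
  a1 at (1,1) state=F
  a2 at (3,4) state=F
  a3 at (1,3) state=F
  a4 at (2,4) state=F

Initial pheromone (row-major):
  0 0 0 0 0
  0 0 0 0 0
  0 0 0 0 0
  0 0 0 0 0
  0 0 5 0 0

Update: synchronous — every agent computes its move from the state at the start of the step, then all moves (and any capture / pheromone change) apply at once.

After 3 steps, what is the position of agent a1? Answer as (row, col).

(0, 0)

t=1: a0@(4,2) a1@(0,0) a2@(2,0) a3@(0,2) a4@(1,0) | pheromone: 2 0 2 0 0 / 2 0 0 0 0 / 2 0 0 0 0 / 0 0 0 0 0 / 0 0 6 0 0
t=2: a0@(4,2) a1@(0,0) a2@(1,0) a3@(4,2) a4@(0,0) | pheromone: 5 0 1 0 0 / 3 0 0 0 0 / 1 0 0 0 0 / 0 0 0 0 0 / 0 0 9 0 0
t=3: a0@(4,2) a1@(0,0) a2@(0,0) a3@(4,2) a4@(0,0) | pheromone: 10 0 0 0 0 / 2 0 0 0 0 / 0 0 0 0 0 / 0 0 0 0 0 / 0 0 12 0 0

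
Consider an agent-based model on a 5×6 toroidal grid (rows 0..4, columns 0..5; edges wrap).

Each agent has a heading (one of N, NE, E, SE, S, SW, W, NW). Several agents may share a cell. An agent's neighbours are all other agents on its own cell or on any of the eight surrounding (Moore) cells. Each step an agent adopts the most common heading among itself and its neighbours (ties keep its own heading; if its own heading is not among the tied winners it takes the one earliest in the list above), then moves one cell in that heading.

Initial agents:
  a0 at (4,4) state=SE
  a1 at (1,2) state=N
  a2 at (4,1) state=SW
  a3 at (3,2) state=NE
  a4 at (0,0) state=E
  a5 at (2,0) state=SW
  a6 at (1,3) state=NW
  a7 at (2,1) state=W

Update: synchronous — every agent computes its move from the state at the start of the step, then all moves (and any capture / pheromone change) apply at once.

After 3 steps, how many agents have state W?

1

t=1: a0@(0,5):SE a1@(0,2):N a2@(0,0):SW a3@(2,3):NE a4@(0,1):E a5@(3,5):SW a6@(0,2):NW a7@(2,0):W
t=2: a0@(1,0):SE a1@(4,2):N a2@(1,5):SW a3@(1,4):NE a4@(0,2):E a5@(4,4):SW a6@(4,1):NW a7@(2,5):W
t=3: a0@(2,1):SE a1@(3,2):N a2@(2,4):SW a3@(0,5):NE a4@(0,3):E a5@(0,3):SW a6@(3,0):NW a7@(2,4):W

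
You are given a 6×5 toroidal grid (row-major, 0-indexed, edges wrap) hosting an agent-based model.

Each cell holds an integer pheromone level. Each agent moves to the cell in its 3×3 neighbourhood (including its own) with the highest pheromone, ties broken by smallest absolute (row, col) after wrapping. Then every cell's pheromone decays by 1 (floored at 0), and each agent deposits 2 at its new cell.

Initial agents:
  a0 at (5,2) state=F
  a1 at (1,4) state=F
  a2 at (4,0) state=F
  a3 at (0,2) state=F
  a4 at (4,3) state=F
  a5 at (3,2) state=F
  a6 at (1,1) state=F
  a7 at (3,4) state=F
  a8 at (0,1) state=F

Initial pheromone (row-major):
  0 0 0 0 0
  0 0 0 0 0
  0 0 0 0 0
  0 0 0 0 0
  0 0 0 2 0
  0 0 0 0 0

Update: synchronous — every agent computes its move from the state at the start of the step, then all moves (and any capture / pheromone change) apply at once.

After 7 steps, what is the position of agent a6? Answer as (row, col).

t=1: a0@(4,3) a1@(0,0) a2@(3,0) a3@(0,1) a4@(4,3) a5@(4,3) a6@(0,0) a7@(4,3) a8@(0,0) | pheromone: 6 2 0 0 0 / 0 0 0 0 0 / 0 0 0 0 0 / 2 0 0 0 0 / 0 0 0 9 0 / 0 0 0 0 0
t=2: a0@(4,3) a1@(0,0) a2@(3,0) a3@(0,0) a4@(4,3) a5@(4,3) a6@(0,0) a7@(4,3) a8@(0,0) | pheromone: 13 1 0 0 0 / 0 0 0 0 0 / 0 0 0 0 0 / 3 0 0 0 0 / 0 0 0 16 0 / 0 0 0 0 0
t=3: a0@(4,3) a1@(0,0) a2@(3,0) a3@(0,0) a4@(4,3) a5@(4,3) a6@(0,0) a7@(4,3) a8@(0,0) | pheromone: 20 0 0 0 0 / 0 0 0 0 0 / 0 0 0 0 0 / 4 0 0 0 0 / 0 0 0 23 0 / 0 0 0 0 0
t=4: a0@(4,3) a1@(0,0) a2@(3,0) a3@(0,0) a4@(4,3) a5@(4,3) a6@(0,0) a7@(4,3) a8@(0,0) | pheromone: 27 0 0 0 0 / 0 0 0 0 0 / 0 0 0 0 0 / 5 0 0 0 0 / 0 0 0 30 0 / 0 0 0 0 0
t=5: a0@(4,3) a1@(0,0) a2@(3,0) a3@(0,0) a4@(4,3) a5@(4,3) a6@(0,0) a7@(4,3) a8@(0,0) | pheromone: 34 0 0 0 0 / 0 0 0 0 0 / 0 0 0 0 0 / 6 0 0 0 0 / 0 0 0 37 0 / 0 0 0 0 0
t=6: a0@(4,3) a1@(0,0) a2@(3,0) a3@(0,0) a4@(4,3) a5@(4,3) a6@(0,0) a7@(4,3) a8@(0,0) | pheromone: 41 0 0 0 0 / 0 0 0 0 0 / 0 0 0 0 0 / 7 0 0 0 0 / 0 0 0 44 0 / 0 0 0 0 0
t=7: a0@(4,3) a1@(0,0) a2@(3,0) a3@(0,0) a4@(4,3) a5@(4,3) a6@(0,0) a7@(4,3) a8@(0,0) | pheromone: 48 0 0 0 0 / 0 0 0 0 0 / 0 0 0 0 0 / 8 0 0 0 0 / 0 0 0 51 0 / 0 0 0 0 0

(0, 0)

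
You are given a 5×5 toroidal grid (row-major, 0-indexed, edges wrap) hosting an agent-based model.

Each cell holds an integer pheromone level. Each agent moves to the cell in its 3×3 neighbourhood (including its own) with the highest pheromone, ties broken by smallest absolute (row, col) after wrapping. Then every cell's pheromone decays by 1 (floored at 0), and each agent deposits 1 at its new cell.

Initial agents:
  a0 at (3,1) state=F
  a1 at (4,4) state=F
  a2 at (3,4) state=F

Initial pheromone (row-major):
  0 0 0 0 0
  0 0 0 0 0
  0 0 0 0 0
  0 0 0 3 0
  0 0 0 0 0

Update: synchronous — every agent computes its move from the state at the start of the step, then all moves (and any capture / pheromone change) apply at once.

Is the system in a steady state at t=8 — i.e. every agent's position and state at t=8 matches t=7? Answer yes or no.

t=1: a0@(2,0) a1@(3,3) a2@(3,3) | pheromone: 0 0 0 0 0 / 0 0 0 0 0 / 1 0 0 0 0 / 0 0 0 4 0 / 0 0 0 0 0
t=2: a0@(2,0) a1@(3,3) a2@(3,3) | pheromone: 0 0 0 0 0 / 0 0 0 0 0 / 1 0 0 0 0 / 0 0 0 5 0 / 0 0 0 0 0
t=3: a0@(2,0) a1@(3,3) a2@(3,3) | pheromone: 0 0 0 0 0 / 0 0 0 0 0 / 1 0 0 0 0 / 0 0 0 6 0 / 0 0 0 0 0
t=4: a0@(2,0) a1@(3,3) a2@(3,3) | pheromone: 0 0 0 0 0 / 0 0 0 0 0 / 1 0 0 0 0 / 0 0 0 7 0 / 0 0 0 0 0
t=5: a0@(2,0) a1@(3,3) a2@(3,3) | pheromone: 0 0 0 0 0 / 0 0 0 0 0 / 1 0 0 0 0 / 0 0 0 8 0 / 0 0 0 0 0
t=6: a0@(2,0) a1@(3,3) a2@(3,3) | pheromone: 0 0 0 0 0 / 0 0 0 0 0 / 1 0 0 0 0 / 0 0 0 9 0 / 0 0 0 0 0
t=7: a0@(2,0) a1@(3,3) a2@(3,3) | pheromone: 0 0 0 0 0 / 0 0 0 0 0 / 1 0 0 0 0 / 0 0 0 10 0 / 0 0 0 0 0
t=8: a0@(2,0) a1@(3,3) a2@(3,3) | pheromone: 0 0 0 0 0 / 0 0 0 0 0 / 1 0 0 0 0 / 0 0 0 11 0 / 0 0 0 0 0

yes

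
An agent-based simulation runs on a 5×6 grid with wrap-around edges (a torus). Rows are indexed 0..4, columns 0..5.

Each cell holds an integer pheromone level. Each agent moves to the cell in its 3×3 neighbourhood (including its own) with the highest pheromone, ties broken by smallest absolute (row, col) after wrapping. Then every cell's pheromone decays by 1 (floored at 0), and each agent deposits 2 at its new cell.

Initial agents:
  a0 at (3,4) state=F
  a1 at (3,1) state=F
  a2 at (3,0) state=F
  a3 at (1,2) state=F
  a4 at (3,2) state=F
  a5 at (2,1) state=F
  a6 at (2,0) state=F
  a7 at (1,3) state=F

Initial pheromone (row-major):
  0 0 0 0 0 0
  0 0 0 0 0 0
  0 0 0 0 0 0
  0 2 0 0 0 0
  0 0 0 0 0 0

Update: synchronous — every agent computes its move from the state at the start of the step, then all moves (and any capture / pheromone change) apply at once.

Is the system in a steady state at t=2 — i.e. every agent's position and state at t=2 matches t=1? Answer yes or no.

no

t=1: a0@(2,3) a1@(3,1) a2@(3,1) a3@(0,1) a4@(3,1) a5@(3,1) a6@(3,1) a7@(0,2) | pheromone: 0 2 2 0 0 0 / 0 0 0 0 0 0 / 0 0 0 2 0 0 / 0 11 0 0 0 0 / 0 0 0 0 0 0
t=2: a0@(2,3) a1@(3,1) a2@(3,1) a3@(0,1) a4@(3,1) a5@(3,1) a6@(3,1) a7@(0,1) | pheromone: 0 5 1 0 0 0 / 0 0 0 0 0 0 / 0 0 0 3 0 0 / 0 20 0 0 0 0 / 0 0 0 0 0 0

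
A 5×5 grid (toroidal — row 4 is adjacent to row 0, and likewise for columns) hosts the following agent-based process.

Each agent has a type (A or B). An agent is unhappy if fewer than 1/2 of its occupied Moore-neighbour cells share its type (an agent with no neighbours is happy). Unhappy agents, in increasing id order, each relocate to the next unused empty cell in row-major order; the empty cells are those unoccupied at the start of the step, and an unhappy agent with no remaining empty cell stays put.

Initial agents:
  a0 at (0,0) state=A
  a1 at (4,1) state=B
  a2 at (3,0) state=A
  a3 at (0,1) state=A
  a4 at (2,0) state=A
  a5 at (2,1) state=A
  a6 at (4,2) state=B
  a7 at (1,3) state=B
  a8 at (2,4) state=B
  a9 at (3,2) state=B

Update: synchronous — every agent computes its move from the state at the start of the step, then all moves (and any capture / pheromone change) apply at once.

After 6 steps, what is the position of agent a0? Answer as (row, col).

(0, 0)

t=1: a0@(0,0):A a1@(0,2):B a2@(3,0):A a3@(0,3):A a4@(2,0):A a5@(2,1):A a6@(4,2):B a7@(1,3):B a8@(0,4):B a9@(3,2):B
t=2: a0@(0,1):A a1@(0,2):B a2@(3,0):A a3@(1,0):A a4@(2,0):A a5@(2,1):A a6@(4,2):B a7@(1,3):B a8@(1,1):B a9@(3,2):B
t=3: a0@(0,0):A a1@(0,2):B a2@(3,0):A a3@(1,0):A a4@(2,0):A a5@(2,1):A a6@(4,2):B a7@(1,3):B a8@(0,3):B a9@(3,2):B
t=4: (unchanged — steady state)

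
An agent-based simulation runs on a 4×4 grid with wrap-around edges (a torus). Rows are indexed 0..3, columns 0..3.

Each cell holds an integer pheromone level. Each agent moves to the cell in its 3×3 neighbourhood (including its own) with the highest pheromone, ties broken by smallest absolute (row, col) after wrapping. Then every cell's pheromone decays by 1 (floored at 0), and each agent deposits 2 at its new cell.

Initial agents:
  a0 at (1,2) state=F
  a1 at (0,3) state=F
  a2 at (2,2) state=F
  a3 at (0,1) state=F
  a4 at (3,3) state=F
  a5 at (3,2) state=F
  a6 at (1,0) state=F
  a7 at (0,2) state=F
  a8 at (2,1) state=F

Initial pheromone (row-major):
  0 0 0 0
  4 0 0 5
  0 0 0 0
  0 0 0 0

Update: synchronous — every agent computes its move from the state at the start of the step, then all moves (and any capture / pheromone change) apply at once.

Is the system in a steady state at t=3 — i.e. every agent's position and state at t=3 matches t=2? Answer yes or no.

no

t=1: a0@(1,3) a1@(1,3) a2@(1,3) a3@(1,0) a4@(0,0) a5@(0,1) a6@(1,3) a7@(1,3) a8@(1,0) | pheromone: 2 2 0 0 / 7 0 0 14 / 0 0 0 0 / 0 0 0 0
t=2: a0@(1,3) a1@(1,3) a2@(1,3) a3@(1,3) a4@(1,3) a5@(1,0) a6@(1,3) a7@(1,3) a8@(1,3) | pheromone: 1 1 0 0 / 8 0 0 29 / 0 0 0 0 / 0 0 0 0
t=3: a0@(1,3) a1@(1,3) a2@(1,3) a3@(1,3) a4@(1,3) a5@(1,3) a6@(1,3) a7@(1,3) a8@(1,3) | pheromone: 0 0 0 0 / 7 0 0 46 / 0 0 0 0 / 0 0 0 0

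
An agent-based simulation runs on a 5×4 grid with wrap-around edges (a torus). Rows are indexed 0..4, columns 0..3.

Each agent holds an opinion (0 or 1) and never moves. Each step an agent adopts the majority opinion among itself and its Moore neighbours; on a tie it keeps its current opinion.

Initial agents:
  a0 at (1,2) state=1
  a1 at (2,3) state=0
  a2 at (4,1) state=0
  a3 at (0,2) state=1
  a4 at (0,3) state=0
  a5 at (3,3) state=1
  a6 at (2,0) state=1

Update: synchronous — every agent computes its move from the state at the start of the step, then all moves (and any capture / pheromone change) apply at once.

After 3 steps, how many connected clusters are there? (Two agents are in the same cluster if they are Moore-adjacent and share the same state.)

t=1: a0@(1,2):1 a1@(2,3):1 a2@(4,1):0 a3@(0,2):1 a4@(0,3):1 a5@(3,3):1 a6@(2,0):1
t=2: (unchanged — steady state)

2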